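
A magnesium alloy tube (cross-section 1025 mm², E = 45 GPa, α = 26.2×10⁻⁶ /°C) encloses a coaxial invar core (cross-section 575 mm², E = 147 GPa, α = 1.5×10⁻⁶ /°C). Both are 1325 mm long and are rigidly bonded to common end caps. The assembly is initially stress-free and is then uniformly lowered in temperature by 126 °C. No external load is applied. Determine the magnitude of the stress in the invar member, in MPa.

σ ≈ 162 MPa (compressive)

Both members must finish at the same length. With the larger α, the magnesium alloy tends to over-contract; the plates restrain it, putting the magnesium alloy in tension and the invar in compression. With no external load the two internal forces are equal and opposite, magnitude P.
Compatibility of the two members (thermal + elastic change equal): (α₁ − α₂)ΔT = P·[1/(A₁E₁) + 1/(A₂E₂)].
|α₁ − α₂|·ΔT = 24.7×10⁻⁶ × 126 = 0.003112.
1/(A₁E₁) + 1/(A₂E₂) = 1/(1025×45×10³) + 1/(575×147×10³) = 3.351×10⁻⁸ N⁻¹.
P = 0.003112 / 3.351×10⁻⁸ = 92870 N = 92.87 kN.
σ_{invar} = P/A₂ = 92870/575 = 161.5 MPa, compressive.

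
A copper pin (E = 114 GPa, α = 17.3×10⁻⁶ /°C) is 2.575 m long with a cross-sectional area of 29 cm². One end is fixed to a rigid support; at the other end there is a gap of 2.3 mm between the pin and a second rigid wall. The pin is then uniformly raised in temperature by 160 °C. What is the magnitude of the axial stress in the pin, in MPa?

σ ≈ 214 MPa (compressive)

If the wall were absent the pin would grow by αΔT L = 17.3×10⁻⁶ × 160 × 2575 = 7.128 mm.
This exceeds the 2.3 mm gap, so the wall pushes back. The portion of expansion that must be recovered elastically is δ_free − gap = 7.128 − 2.3 = 4.828 mm.
So σ = E(δ_free − g)/L = 114×10³ × 4.828/2575 = 213.7 MPa.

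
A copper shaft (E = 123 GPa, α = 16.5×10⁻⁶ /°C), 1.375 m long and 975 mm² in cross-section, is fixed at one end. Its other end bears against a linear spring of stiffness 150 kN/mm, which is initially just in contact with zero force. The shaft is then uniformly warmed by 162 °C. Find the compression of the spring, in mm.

Free thermal expansion: δ_free = αΔT L = 16.5×10⁻⁶ × 162 × 1375 = 3.675 mm.
With a force P in the spring, the elastic change of the shaft is PL/(AE) and that of the spring is P/k; compatibility requires their sum to equal δ_free.
P [ L/(AE) + 1/k ] = δ_free → P [ 1375/(975×123×10³) + 1/(150×10³) ] = 3.675.
P = 3.675 / 1.813×10⁻⁵ = 202700 N.
Spring compression = P/k = 202700/(150×10³) = 1.351 mm.

δ ≈ 1.35 mm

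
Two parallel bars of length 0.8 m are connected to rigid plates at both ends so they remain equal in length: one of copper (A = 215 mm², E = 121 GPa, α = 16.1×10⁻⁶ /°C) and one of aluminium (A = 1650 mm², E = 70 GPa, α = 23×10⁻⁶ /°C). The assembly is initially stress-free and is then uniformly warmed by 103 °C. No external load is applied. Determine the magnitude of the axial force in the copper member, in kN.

Equilibrium of a rigid end plate with no external load gives equal and opposite internal forces ±P in the two members. Since α_{aluminium} > α_{copper}, heating drives the aluminium into compression and the copper into tension.
Compatibility of the two members (thermal + elastic change equal): (α₁ − α₂)ΔT = P·[1/(A₁E₁) + 1/(A₂E₂)].
|α₁ − α₂|·ΔT = 6.9×10⁻⁶ × 103 = 0.0007107.
1/(A₁E₁) + 1/(A₂E₂) = 1/(215×121×10³) + 1/(1650×70×10³) = 4.71×10⁻⁸ N⁻¹.
P = 0.0007107 / 4.71×10⁻⁸ = 15090 N = 15.09 kN.

P ≈ 15.1 kN (tensile in the copper)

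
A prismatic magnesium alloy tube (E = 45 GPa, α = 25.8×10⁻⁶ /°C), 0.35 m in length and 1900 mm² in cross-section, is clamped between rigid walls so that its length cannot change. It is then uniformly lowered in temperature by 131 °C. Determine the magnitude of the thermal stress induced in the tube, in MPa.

Because both ends are immovable the net strain is zero, and the suppressed thermal strain is αΔT = 25.8×10⁻⁶ × 131 = 3379.8×10⁻⁶.
σ = EαΔT = 45×10³ × 25.8×10⁻⁶ × 131 = 152.1 MPa (tensile; the tube is trying to contract).

σ ≈ 152 MPa (tensile)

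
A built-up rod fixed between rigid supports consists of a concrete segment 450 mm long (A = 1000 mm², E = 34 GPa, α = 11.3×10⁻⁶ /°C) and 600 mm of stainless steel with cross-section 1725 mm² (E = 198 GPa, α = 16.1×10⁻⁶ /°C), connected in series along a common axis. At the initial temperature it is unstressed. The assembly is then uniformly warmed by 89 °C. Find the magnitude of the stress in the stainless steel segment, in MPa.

With the walls removed the bar would change length by δ_free = Σ αᵢΔT Lᵢ = 11.3×10⁻⁶×89×450 + 16.1×10⁻⁶×89×600 = 1.312 mm.
The walls prevent any net length change, so an axial force P (same in every segment) develops. Compatibility: P · Σ Lᵢ/(AᵢEᵢ) = δ_free.
Σ Lᵢ/(AᵢEᵢ) = 450/(1000×34×10³) + 600/(1725×198×10³) = 1.499×10⁻⁵ mm/N.
P = 1.312 / 1.499×10⁻⁵ = 87530 N = 87.53 kN, compressive.
σ_{stainless steel} = P / A = 87530 / 1725 = 50.74 MPa.

σ ≈ 50.7 MPa (compressive)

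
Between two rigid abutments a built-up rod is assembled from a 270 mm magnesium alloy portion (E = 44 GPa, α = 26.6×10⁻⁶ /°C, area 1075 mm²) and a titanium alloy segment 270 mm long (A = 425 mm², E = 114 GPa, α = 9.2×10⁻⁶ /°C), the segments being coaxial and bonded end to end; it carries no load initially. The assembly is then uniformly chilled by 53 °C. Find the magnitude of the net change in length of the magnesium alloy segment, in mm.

With the walls removed the bar would change length by δ_free = Σ αᵢΔT Lᵢ = 26.6×10⁻⁶×53×270 + 9.2×10⁻⁶×53×270 = 0.5123 mm.
The rigid supports impose zero overall length change; the single axial force P common to all segments must satisfy P Σ Lᵢ/(AᵢEᵢ) = δ_free.
The series flexibility is Σ Lᵢ/(AᵢEᵢ) = 270/(1075×44×10³) + 270/(425×114×10³) = 1.128×10⁻⁵ mm/N.
So P = 0.5123 / 1.128×10⁻⁵ = 45.41 kN, tensile.
For the magnesium alloy segment, free thermal change = 26.6×10⁻⁶×53×270 = 0.3806 mm and elastic change from P = 45410×270/(1075×44×10³) = 0.2592 mm; these oppose, so the net change is 0.121 mm (segment shortens).

|ΔL| ≈ 0.121 mm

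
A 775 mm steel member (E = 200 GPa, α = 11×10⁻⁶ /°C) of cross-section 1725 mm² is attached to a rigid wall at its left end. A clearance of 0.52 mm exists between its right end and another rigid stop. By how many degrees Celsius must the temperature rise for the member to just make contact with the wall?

The gap closes when αΔT L = 0.52 mm, since the member is still unstressed at that instant.
ΔT = 0.52 / (11×10⁻⁶ × 775) = 61 °C.

ΔT ≈ 61 °C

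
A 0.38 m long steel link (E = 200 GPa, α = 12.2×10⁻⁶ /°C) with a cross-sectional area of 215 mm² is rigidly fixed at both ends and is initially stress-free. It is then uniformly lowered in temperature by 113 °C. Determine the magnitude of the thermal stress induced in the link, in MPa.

σ ≈ 276 MPa (tensile)

Because both ends are immovable the net strain is zero, and the suppressed thermal strain is αΔT = 12.2×10⁻⁶ × 113 = 1378.6×10⁻⁶.
Hence σ = E·αΔT = 200×10³ × 1378.6×10⁻⁶ = 275.7 MPa, tensile.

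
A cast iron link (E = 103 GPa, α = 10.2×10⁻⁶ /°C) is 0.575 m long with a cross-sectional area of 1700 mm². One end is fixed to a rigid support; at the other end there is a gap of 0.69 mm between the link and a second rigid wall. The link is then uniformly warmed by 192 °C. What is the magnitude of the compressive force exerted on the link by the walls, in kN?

P ≈ 133 kN

Free thermal elongation = αΔT L = 10.2×10⁻⁶ × 192 × 575 = 1.126 mm.
The gap closes (δ_free > 0.69 mm) and the wall then resists a further 1.126 − 0.69 = 0.4361 mm of expansion.
So σ = E(δ_free − g)/L = 103×10³ × 0.4361/575 = 78.12 MPa.
Force on the wall = σA = 78.12 × 1700 mm² = 132.8 kN.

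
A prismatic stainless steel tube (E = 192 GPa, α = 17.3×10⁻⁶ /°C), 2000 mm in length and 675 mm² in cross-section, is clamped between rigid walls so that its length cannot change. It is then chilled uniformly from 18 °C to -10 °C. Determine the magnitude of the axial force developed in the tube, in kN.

With zero net strain, σ = E·αΔT = 192 GPa × 17.3×10⁻⁶ × 28 = 93 MPa.
Axial force P = σA = 93 × 675 = 62780 N = 62.78 kN, tensile.

P ≈ 62.8 kN (tensile)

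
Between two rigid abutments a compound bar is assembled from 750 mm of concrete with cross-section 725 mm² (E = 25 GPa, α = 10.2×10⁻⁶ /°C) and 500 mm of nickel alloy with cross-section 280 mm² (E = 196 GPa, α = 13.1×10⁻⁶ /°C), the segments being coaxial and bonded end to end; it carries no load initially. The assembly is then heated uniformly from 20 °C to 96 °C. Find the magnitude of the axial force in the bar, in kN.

With the walls removed the bar would change length by δ_free = Σ αᵢΔT Lᵢ = 10.2×10⁻⁶×76×750 + 13.1×10⁻⁶×76×500 = 1.079 mm.
The walls prevent any net length change, so an axial force P (same in every segment) develops. Compatibility: P · Σ Lᵢ/(AᵢEᵢ) = δ_free.
Σ Lᵢ/(AᵢEᵢ) = 750/(725×25×10³) + 500/(280×196×10³) = 5.049×10⁻⁵ mm/N.
P = 1.079 / 5.049×10⁻⁵ = 21370 N = 21.37 kN, compressive.

P ≈ 21.4 kN (compressive)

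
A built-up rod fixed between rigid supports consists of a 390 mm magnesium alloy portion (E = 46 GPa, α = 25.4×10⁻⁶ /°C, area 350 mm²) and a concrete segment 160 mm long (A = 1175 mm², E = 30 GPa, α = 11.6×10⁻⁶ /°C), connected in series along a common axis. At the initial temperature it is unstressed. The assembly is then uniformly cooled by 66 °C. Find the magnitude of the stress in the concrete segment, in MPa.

If the supports were absent, the total length change would be Σ αᵢΔT Lᵢ = 25.4×10⁻⁶×66×390 + 11.6×10⁻⁶×66×160 = 0.7763 mm.
The walls prevent any net length change, so an axial force P (same in every segment) develops. Compatibility: P · Σ Lᵢ/(AᵢEᵢ) = δ_free.
The series flexibility is Σ Lᵢ/(AᵢEᵢ) = 390/(350×46×10³) + 160/(1175×30×10³) = 2.876×10⁻⁵ mm/N.
Hence P = δ_free / Σ(L/AE) = 0.7763/2.876×10⁻⁵ = 26.99 kN (tensile).
σ_{concrete} = P / A = 26990 / 1175 = 22.97 MPa.

σ ≈ 23 MPa (tensile)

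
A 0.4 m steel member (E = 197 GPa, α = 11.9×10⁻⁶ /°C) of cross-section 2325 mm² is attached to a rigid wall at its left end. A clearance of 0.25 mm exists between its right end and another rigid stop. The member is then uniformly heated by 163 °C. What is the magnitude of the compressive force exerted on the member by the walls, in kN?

P ≈ 602 kN

Unrestrained expansion: δ_free = αΔT L = 11.9×10⁻⁶ × 163 × 400 = 0.7759 mm.
After closing the 0.25 mm clearance, 0.7759 − 0.25 = 0.5259 mm of expansion remains to be suppressed by the wall.
That suppressed elongation corresponds to σ = E·Δ/L = 197×10³ × 0.5259/400 = 259 MPa.
Force on the wall = σA = 259 × 2325 mm² = 602.2 kN.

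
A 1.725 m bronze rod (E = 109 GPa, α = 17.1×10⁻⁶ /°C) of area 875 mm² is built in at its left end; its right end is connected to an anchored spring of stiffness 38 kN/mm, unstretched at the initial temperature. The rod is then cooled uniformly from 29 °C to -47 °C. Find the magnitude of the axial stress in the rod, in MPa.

Free thermal contraction: δ_free = αΔT L = 17.1×10⁻⁶ × 76 × 1725 = 2.242 mm.
With a force P in the spring, the elastic change of the rod is PL/(AE) and that of the spring is P/k; compatibility requires their sum to equal δ_free.
So P = δ_free / [L/(AE) + 1/k] = 2.242 / [ 1725/(875×109×10³) + 1/(38×10³) ].
P = 2.242 / 4.44×10⁻⁵ = 50490 N.
σ = P/A = 50490/875 = 57.7 MPa.

σ ≈ 57.7 MPa (tensile)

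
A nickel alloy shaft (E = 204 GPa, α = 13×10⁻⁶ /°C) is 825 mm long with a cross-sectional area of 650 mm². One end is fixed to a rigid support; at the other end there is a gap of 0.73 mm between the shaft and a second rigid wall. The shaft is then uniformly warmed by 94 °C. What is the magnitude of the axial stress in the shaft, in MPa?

Free thermal elongation = αΔT L = 13×10⁻⁶ × 94 × 825 = 1.008 mm.
The gap closes (δ_free > 0.73 mm) and the wall then resists a further 1.008 − 0.73 = 0.2782 mm of expansion.
Compatibility: PL/(AE) = 0.2782 mm, so σ = P/A = E × (0.2782/825) = 68.78 MPa.

σ ≈ 68.8 MPa (compressive)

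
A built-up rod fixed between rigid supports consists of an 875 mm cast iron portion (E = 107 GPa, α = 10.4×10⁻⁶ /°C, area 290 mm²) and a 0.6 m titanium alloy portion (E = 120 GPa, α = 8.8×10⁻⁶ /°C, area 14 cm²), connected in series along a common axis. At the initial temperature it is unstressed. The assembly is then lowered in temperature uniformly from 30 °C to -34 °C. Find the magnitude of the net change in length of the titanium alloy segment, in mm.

|ΔL| ≈ 0.234 mm

With the walls removed the bar would change length by δ_free = Σ αᵢΔT Lᵢ = 10.4×10⁻⁶×64×875 + 8.8×10⁻⁶×64×600 = 0.9203 mm.
Since the ends are fixed, an axial force P builds up, equal in every segment, with P · Σ Lᵢ/(AᵢEᵢ) = δ_free.
Σ Lᵢ/(AᵢEᵢ) = 875/(290×107×10³) + 600/(1400×120×10³) = 3.177×10⁻⁵ mm/N.
P = 0.9203 / 3.177×10⁻⁵ = 28970 N = 28.97 kN, tensile.
For the titanium alloy segment, free thermal change = 8.8×10⁻⁶×64×600 = 0.3379 mm and elastic change from P = 28970×600/(1400×120×10³) = 0.1035 mm; these oppose, so the net change is 0.234 mm (segment shortens).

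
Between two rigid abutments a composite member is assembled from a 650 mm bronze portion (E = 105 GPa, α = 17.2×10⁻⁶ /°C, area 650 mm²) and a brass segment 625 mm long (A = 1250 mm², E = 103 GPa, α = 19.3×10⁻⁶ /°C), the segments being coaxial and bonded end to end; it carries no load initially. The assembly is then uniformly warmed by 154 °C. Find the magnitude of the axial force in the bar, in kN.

Free thermal expansion of the whole bar: Σ αᵢΔT Lᵢ = 17.2×10⁻⁶×154×650 + 19.3×10⁻⁶×154×625 = 3.579 mm.
Since the ends are fixed, an axial force P builds up, equal in every segment, with P · Σ Lᵢ/(AᵢEᵢ) = δ_free.
The series flexibility is Σ Lᵢ/(AᵢEᵢ) = 650/(650×105×10³) + 625/(1250×103×10³) = 1.438×10⁻⁵ mm/N.
Hence P = δ_free / Σ(L/AE) = 3.579/1.438×10⁻⁵ = 248.9 kN (compressive).

P ≈ 249 kN (compressive)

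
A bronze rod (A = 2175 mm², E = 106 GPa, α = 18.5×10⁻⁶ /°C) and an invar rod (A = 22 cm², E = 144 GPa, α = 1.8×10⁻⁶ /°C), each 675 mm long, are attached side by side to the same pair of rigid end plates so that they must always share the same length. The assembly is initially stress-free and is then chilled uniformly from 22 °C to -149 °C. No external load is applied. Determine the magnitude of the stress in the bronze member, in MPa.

σ ≈ 175 MPa (tensile)

The bronze has the larger α, so on cooling it would change length more than the invar if both were free. The rigid plates force a common final length, so the bronze is put into tension and the invar into compression, with equal and opposite forces P (no external load).
Setting the final lengths equal and cancelling L: (α₁ − α₂)ΔT = P/(A₁E₁) + P/(A₂E₂).
|α₁ − α₂|·ΔT = 16.7×10⁻⁶ × 171 = 0.002856.
1/(A₁E₁) + 1/(A₂E₂) = 1/(2175×106×10³) + 1/(2200×144×10³) = 7.494×10⁻⁹ N⁻¹.
So P = 0.002856 / 7.494×10⁻⁹ = 381.1 kN.
σ_{bronze} = P/A₁ = 381100/2175 = 175.2 MPa, tensile.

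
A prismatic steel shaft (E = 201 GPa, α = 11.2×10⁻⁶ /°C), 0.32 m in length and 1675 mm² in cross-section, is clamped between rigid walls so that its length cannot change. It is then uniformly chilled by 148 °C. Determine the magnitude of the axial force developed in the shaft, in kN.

P ≈ 558 kN (tensile)

Full restraint means ε = 0, so the stress is σ = EαΔT = 201×10³ × 11.2×10⁻⁶ × 148 = 333.2 MPa.
P = AEαΔT = 1675 × 201×10³ × 11.2×10⁻⁶ × 148 = 558.1 kN (tensile).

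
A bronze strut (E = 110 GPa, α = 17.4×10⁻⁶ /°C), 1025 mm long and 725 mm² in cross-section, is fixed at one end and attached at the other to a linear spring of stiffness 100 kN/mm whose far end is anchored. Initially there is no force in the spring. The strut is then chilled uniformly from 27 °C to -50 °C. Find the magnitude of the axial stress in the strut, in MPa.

σ ≈ 82.9 MPa (tensile)

The unrestrained thermal change is αΔT L = 17.4×10⁻⁶ × 77 × 1025 = 1.373 mm.
With a force P in the spring, the elastic change of the strut is PL/(AE) and that of the spring is P/k; compatibility requires their sum to equal δ_free.
P [ L/(AE) + 1/k ] = δ_free → P [ 1025/(725×110×10³) + 1/(100×10³) ] = 1.373.
P = 1.373 / 2.285×10⁻⁵ = 60090 N.
σ = P/A = 60090/725 = 82.89 MPa.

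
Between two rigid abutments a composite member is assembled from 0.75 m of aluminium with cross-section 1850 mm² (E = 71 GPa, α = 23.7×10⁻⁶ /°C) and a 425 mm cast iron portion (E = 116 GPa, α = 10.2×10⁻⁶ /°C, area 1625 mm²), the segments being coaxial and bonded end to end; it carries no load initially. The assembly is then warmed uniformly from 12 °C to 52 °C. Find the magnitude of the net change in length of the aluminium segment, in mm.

|ΔL| ≈ 0.077 mm

With the walls removed the bar would change length by δ_free = Σ αᵢΔT Lᵢ = 23.7×10⁻⁶×40×750 + 10.2×10⁻⁶×40×425 = 0.8844 mm.
The walls prevent any net length change, so an axial force P (same in every segment) develops. Compatibility: P · Σ Lᵢ/(AᵢEᵢ) = δ_free.
Σ Lᵢ/(AᵢEᵢ) = 750/(1850×71×10³) + 425/(1625×116×10³) = 7.965×10⁻⁶ mm/N.
P = 0.8844 / 7.965×10⁻⁶ = 111000 N = 111 kN, compressive.
For the aluminium segment, free thermal change = 23.7×10⁻⁶×40×750 = 0.711 mm and elastic change from P = 111000×750/(1850×71×10³) = 0.634 mm; these oppose, so the net change is 0.077 mm (segment lengthens).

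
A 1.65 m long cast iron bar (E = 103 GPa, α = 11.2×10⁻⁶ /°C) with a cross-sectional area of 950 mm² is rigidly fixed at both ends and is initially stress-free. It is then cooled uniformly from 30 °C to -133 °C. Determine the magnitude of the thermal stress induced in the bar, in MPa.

σ ≈ 188 MPa (tensile)

The supports are rigid, so the total axial strain is zero. The restrained thermal strain is ε = αΔT = 11.2×10⁻⁶ × 163 = 1825.6×10⁻⁶.
The stress required to suppress this strain is σ = Eε = 103×10³ × 1825.6×10⁻⁶ = 188 MPa, tensile since the bar is trying to contract.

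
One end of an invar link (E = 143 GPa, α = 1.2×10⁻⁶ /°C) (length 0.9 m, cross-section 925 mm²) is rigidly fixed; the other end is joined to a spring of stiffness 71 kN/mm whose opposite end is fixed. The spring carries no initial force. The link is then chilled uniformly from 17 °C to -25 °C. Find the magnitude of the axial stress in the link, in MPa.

σ ≈ 2.35 MPa (tensile)

Free thermal contraction: δ_free = αΔT L = 1.2×10⁻⁶ × 42 × 900 = 0.04536 mm.
With a force P in the spring, the elastic change of the link is PL/(AE) and that of the spring is P/k; compatibility requires their sum to equal δ_free.
So P = δ_free / [L/(AE) + 1/k] = 0.04536 / [ 900/(925×143×10³) + 1/(71×10³) ].
P = 0.04536 / 2.089×10⁻⁵ = 2172 N.
σ = P/A = 2172/925 = 2.348 MPa.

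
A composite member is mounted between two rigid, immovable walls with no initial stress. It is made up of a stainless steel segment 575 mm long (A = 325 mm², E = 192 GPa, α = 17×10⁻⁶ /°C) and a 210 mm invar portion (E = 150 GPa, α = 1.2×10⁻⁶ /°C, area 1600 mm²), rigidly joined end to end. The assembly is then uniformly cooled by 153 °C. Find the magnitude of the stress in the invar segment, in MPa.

With the walls removed the bar would change length by δ_free = Σ αᵢΔT Lᵢ = 17×10⁻⁶×153×575 + 1.2×10⁻⁶×153×210 = 1.534 mm.
The walls prevent any net length change, so an axial force P (same in every segment) develops. Compatibility: P · Σ Lᵢ/(AᵢEᵢ) = δ_free.
Σ Lᵢ/(AᵢEᵢ) = 575/(325×192×10³) + 210/(1600×150×10³) = 1.009×10⁻⁵ mm/N.
P = 1.534 / 1.009×10⁻⁵ = 152000 N = 152 kN, tensile.
σ_{invar} = P / A = 152000 / 1600 = 95.03 MPa.

σ ≈ 95 MPa (tensile)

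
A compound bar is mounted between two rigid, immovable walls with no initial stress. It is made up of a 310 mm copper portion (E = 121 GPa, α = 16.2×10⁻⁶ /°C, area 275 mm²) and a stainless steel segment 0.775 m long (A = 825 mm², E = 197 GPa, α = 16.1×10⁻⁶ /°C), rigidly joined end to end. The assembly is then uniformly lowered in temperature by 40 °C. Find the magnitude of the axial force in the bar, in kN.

P ≈ 49.7 kN (tensile)

With the walls removed the bar would change length by δ_free = Σ αᵢΔT Lᵢ = 16.2×10⁻⁶×40×310 + 16.1×10⁻⁶×40×775 = 0.7 mm.
The rigid supports impose zero overall length change; the single axial force P common to all segments must satisfy P Σ Lᵢ/(AᵢEᵢ) = δ_free.
The series flexibility is Σ Lᵢ/(AᵢEᵢ) = 310/(275×121×10³) + 775/(825×197×10³) = 1.408×10⁻⁵ mm/N.
P = 0.7 / 1.408×10⁻⁵ = 49700 N = 49.7 kN, tensile.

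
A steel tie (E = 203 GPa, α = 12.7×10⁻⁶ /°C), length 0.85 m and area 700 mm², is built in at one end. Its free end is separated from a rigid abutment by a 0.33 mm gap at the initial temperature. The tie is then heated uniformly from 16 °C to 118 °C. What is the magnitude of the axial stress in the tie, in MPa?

σ ≈ 184 MPa (compressive)

If the wall were absent the tie would grow by αΔT L = 12.7×10⁻⁶ × 102 × 850 = 1.101 mm.
This exceeds the 0.33 mm gap, so the wall pushes back. The portion of expansion that must be recovered elastically is δ_free − gap = 1.101 − 0.33 = 0.7711 mm.
So σ = E(δ_free − g)/L = 203×10³ × 0.7711/850 = 184.2 MPa.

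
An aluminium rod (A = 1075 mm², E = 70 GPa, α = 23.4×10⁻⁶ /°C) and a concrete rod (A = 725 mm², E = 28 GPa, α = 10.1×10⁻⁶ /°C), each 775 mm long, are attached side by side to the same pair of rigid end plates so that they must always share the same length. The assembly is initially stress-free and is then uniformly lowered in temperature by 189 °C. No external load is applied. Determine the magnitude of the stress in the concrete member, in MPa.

The aluminium has the larger α, so on cooling it would change length more than the concrete if both were free. The rigid plates force a common final length, so the aluminium is put into tension and the concrete into compression, with equal and opposite forces P (no external load).
Compatibility of the two members (thermal + elastic change equal): (α₁ − α₂)ΔT = P·[1/(A₁E₁) + 1/(A₂E₂)].
|α₁ − α₂|·ΔT = 13.3×10⁻⁶ × 189 = 0.002514.
1/(A₁E₁) + 1/(A₂E₂) = 1/(1075×70×10³) + 1/(725×28×10³) = 6.255×10⁻⁸ N⁻¹.
P = 0.002514 / 6.255×10⁻⁸ = 40190 N = 40.19 kN.
σ_{concrete} = P/A₂ = 40190/725 = 55.43 MPa, compressive.

σ ≈ 55.4 MPa (compressive)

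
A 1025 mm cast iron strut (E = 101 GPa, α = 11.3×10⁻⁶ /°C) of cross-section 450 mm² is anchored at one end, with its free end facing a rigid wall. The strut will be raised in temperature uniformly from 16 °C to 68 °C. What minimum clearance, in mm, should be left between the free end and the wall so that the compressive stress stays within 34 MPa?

With no wall the strut would lengthen by αΔT L = 11.3×10⁻⁶ × 52 × 1025 = 0.6023 mm.
At the allowable stress the elastic shortening the wall may impose is σL/E = 34 × 1025 / (101×10³) = 0.345 mm.
So the gap has to take up the difference, g_min = δ_free − σL/E = 0.6023 − 0.345 = 0.2572 mm.

g ≈ 0.257 mm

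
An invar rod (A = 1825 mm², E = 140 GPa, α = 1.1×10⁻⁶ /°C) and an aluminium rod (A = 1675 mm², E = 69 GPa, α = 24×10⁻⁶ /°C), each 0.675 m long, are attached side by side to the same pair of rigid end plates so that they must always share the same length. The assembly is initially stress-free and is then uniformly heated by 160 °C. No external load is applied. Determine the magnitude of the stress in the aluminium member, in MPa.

σ ≈ 174 MPa (compressive)

Both members must finish at the same length. With the larger α, the aluminium tends to over-expand; the plates restrain it, putting the aluminium in compression and the invar in tension. With no external load the two internal forces are equal and opposite, magnitude P.
Setting the final lengths equal and cancelling L: (α₁ − α₂)ΔT = P/(A₁E₁) + P/(A₂E₂).
|α₁ − α₂|·ΔT = 22.9×10⁻⁶ × 160 = 0.003664.
1/(A₁E₁) + 1/(A₂E₂) = 1/(1825×140×10³) + 1/(1675×69×10³) = 1.257×10⁻⁸ N⁻¹.
So P = 0.003664 / 1.257×10⁻⁸ = 291.6 kN.
σ_{aluminium} = P/A₂ = 291600/1675 = 174.1 MPa, compressive.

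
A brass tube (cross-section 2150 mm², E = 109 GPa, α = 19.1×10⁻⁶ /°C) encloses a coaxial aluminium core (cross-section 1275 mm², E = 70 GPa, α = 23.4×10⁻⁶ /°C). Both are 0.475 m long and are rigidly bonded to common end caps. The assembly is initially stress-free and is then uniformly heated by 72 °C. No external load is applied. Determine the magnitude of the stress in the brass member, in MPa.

σ ≈ 9.31 MPa (tensile)

The aluminium has the larger α, so on heating it would change length more than the brass if both were free. The rigid plates force a common final length, so the aluminium is put into compression and the brass into tension, with equal and opposite forces P (no external load).
Compatibility of the two members (thermal + elastic change equal): (α₁ − α₂)ΔT = P·[1/(A₁E₁) + 1/(A₂E₂)].
|α₁ − α₂|·ΔT = 4.3×10⁻⁶ × 72 = 0.0003096.
1/(A₁E₁) + 1/(A₂E₂) = 1/(2150×109×10³) + 1/(1275×70×10³) = 1.547×10⁻⁸ N⁻¹.
So P = 0.0003096 / 1.547×10⁻⁸ = 20.01 kN.
σ_{brass} = P/A₁ = 20010/2150 = 9.307 MPa, tensile.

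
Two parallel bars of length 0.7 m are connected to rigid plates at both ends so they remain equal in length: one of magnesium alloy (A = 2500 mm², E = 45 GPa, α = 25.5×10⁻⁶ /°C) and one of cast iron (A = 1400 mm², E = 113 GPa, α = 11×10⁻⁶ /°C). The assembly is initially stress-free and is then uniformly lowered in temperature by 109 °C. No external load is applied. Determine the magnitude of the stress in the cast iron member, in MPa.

σ ≈ 74.2 MPa (compressive)

Equilibrium of a rigid end plate with no external load gives equal and opposite internal forces ±P in the two members. Since α_{magnesium alloy} > α_{cast iron}, cooling drives the magnesium alloy into tension and the cast iron into compression.
Setting the final lengths equal and cancelling L: (α₁ − α₂)ΔT = P/(A₁E₁) + P/(A₂E₂).
|α₁ − α₂|·ΔT = 14.5×10⁻⁶ × 109 = 0.001581.
1/(A₁E₁) + 1/(A₂E₂) = 1/(2500×45×10³) + 1/(1400×113×10³) = 1.521×10⁻⁸ N⁻¹.
So P = 0.001581 / 1.521×10⁻⁸ = 103.9 kN.
σ_{cast iron} = P/A₂ = 103900/1400 = 74.22 MPa, compressive.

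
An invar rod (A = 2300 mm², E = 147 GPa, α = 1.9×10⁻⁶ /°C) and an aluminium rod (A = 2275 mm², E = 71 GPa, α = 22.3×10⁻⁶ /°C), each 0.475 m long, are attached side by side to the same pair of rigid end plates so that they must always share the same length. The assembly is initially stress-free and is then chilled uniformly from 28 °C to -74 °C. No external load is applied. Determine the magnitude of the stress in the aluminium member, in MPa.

Both members must finish at the same length. With the larger α, the aluminium tends to over-contract; the plates restrain it, putting the aluminium in tension and the invar in compression. With no external load the two internal forces are equal and opposite, magnitude P.
Setting the final lengths equal and cancelling L: (α₁ − α₂)ΔT = P/(A₁E₁) + P/(A₂E₂).
|α₁ − α₂|·ΔT = 20.4×10⁻⁶ × 102 = 0.002081.
1/(A₁E₁) + 1/(A₂E₂) = 1/(2300×147×10³) + 1/(2275×71×10³) = 9.149×10⁻⁹ N⁻¹.
So P = 0.002081 / 9.149×10⁻⁹ = 227.4 kN.
σ_{aluminium} = P/A₂ = 227400/2275 = 99.97 MPa, tensile.

σ ≈ 100 MPa (tensile)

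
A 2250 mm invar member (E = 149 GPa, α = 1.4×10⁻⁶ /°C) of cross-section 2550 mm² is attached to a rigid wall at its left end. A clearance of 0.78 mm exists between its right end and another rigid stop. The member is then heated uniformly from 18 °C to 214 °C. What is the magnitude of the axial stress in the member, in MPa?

σ ≈ 0 MPa

Free thermal elongation = αΔT L = 1.4×10⁻⁶ × 196 × 2250 = 0.6174 mm.
This is smaller than the 0.78 mm clearance, so the member expands freely without reaching the stop — the stress is zero.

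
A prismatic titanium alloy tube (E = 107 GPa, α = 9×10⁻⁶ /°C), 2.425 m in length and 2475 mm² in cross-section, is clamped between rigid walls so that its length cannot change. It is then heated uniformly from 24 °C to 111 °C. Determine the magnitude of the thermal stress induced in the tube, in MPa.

The supports are rigid, so the total axial strain is zero. The restrained thermal strain is ε = αΔT = 9×10⁻⁶ × 87 = 783×10⁻⁶.
Hence σ = E·αΔT = 107×10³ × 783×10⁻⁶ = 83.78 MPa, compressive.

σ ≈ 83.8 MPa (compressive)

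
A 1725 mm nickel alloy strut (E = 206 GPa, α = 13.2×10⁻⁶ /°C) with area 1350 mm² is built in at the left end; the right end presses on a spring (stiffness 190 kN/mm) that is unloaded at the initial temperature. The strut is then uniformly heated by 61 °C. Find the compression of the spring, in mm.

δ ≈ 0.638 mm

Free thermal expansion: δ_free = αΔT L = 13.2×10⁻⁶ × 61 × 1725 = 1.389 mm.
Let P be the compressive force at the spring. The strut shortens elastically by PL/(AE) and the spring compresses by P/k; together these equal δ_free.
So P = δ_free / [L/(AE) + 1/k] = 1.389 / [ 1725/(1350×206×10³) + 1/(190×10³) ].
P = 1.389 / 1.147×10⁻⁵ = 121100 N.
Spring compression = P/k = 121100/(190×10³) = 0.6376 mm.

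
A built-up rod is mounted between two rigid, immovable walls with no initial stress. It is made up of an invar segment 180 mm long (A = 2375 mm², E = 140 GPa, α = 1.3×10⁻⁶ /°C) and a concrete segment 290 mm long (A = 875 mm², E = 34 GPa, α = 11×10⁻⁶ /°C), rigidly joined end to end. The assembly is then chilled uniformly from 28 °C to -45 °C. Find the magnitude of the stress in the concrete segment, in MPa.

Free thermal contraction of the whole bar: Σ αᵢΔT Lᵢ = 1.3×10⁻⁶×73×180 + 11×10⁻⁶×73×290 = 0.25 mm.
Since the ends are fixed, an axial force P builds up, equal in every segment, with P · Σ Lᵢ/(AᵢEᵢ) = δ_free.
Σ Lᵢ/(AᵢEᵢ) = 180/(2375×140×10³) + 290/(875×34×10³) = 1.029×10⁻⁵ mm/N.
Hence P = δ_free / Σ(L/AE) = 0.25/1.029×10⁻⁵ = 24.29 kN (tensile).
σ_{concrete} = P / A = 24290 / 875 = 27.76 MPa.

σ ≈ 27.8 MPa (tensile)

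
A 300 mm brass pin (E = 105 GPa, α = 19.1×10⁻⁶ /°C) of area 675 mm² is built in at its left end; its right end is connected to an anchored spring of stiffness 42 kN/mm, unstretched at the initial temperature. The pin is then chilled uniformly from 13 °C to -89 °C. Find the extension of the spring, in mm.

The unrestrained thermal change is αΔT L = 19.1×10⁻⁶ × 102 × 300 = 0.5845 mm.
With a force P in the spring, the elastic change of the pin is PL/(AE) and that of the spring is P/k; compatibility requires their sum to equal δ_free.
So P = δ_free / [L/(AE) + 1/k] = 0.5845 / [ 300/(675×105×10³) + 1/(42×10³) ].
P = 0.5845 / 2.804×10⁻⁵ = 20840 N.
Spring extension = P/k = 20840/(42×10³) = 0.4962 mm.

δ ≈ 0.496 mm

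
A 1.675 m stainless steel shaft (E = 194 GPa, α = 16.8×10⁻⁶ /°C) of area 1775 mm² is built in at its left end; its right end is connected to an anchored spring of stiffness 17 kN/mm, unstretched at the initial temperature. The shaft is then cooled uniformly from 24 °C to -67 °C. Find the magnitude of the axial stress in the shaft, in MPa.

σ ≈ 22.7 MPa (tensile)

If the spring were absent the shaft would shorten by αΔT L = 16.8×10⁻⁶ × 91 × 1675 = 2.561 mm.
Let P be the tensile force in the spring. The shaft extends elastically by PL/(AE) and the spring stretches by P/k; together these equal δ_free.
P [ L/(AE) + 1/k ] = δ_free → P [ 1675/(1775×194×10³) + 1/(17×10³) ] = 2.561.
P = 2.561 / 6.369×10⁻⁵ = 40210 N.
σ = P/A = 40210/1775 = 22.65 MPa.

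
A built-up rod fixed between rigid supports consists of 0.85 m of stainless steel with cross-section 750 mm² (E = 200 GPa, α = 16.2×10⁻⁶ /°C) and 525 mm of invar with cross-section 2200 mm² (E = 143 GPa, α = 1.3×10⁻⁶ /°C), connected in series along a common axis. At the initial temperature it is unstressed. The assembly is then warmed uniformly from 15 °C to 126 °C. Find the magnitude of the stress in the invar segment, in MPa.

If the supports were absent, the total length change would be Σ αᵢΔT Lᵢ = 16.2×10⁻⁶×111×850 + 1.3×10⁻⁶×111×525 = 1.604 mm.
Since the ends are fixed, an axial force P builds up, equal in every segment, with P · Σ Lᵢ/(AᵢEᵢ) = δ_free.
Σ Lᵢ/(AᵢEᵢ) = 850/(750×200×10³) + 525/(2200×143×10³) = 7.335×10⁻⁶ mm/N.
Hence P = δ_free / Σ(L/AE) = 1.604/7.335×10⁻⁶ = 218.7 kN (compressive).
σ_{invar} = P / A = 218700 / 2200 = 99.41 MPa.

σ ≈ 99.4 MPa (compressive)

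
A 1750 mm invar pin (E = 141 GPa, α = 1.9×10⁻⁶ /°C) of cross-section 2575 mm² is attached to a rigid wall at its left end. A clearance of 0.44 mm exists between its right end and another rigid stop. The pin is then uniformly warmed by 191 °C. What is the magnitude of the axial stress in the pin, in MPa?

σ ≈ 15.7 MPa (compressive)

If the wall were absent the pin would grow by αΔT L = 1.9×10⁻⁶ × 191 × 1750 = 0.6351 mm.
The gap closes (δ_free > 0.44 mm) and the wall then resists a further 0.6351 − 0.44 = 0.1951 mm of expansion.
So σ = E(δ_free − g)/L = 141×10³ × 0.1951/1750 = 15.72 MPa.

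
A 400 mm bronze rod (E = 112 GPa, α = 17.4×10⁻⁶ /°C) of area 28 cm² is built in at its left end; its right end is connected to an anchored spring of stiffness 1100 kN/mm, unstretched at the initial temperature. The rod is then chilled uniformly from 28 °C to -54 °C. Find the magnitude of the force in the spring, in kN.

Free thermal contraction: δ_free = αΔT L = 17.4×10⁻⁶ × 82 × 400 = 0.5707 mm.
With a force P in the spring, the elastic change of the rod is PL/(AE) and that of the spring is P/k; compatibility requires their sum to equal δ_free.
P [ L/(AE) + 1/k ] = δ_free → P [ 400/(2800×112×10³) + 1/(1100×10³) ] = 0.5707.
P = 0.5707 / 2.185×10⁻⁶ = 261200 N.

P ≈ 261 kN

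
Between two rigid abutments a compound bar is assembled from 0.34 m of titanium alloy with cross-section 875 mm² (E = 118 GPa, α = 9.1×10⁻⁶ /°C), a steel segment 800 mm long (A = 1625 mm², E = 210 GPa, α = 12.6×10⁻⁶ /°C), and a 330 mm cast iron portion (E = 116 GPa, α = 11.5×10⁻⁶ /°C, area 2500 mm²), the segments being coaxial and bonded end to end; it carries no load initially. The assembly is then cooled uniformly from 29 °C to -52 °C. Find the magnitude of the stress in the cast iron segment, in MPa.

σ ≈ 81.1 MPa (tensile)

With the walls removed the bar would change length by δ_free = Σ αᵢΔT Lᵢ = 9.1×10⁻⁶×81×340 + 12.6×10⁻⁶×81×800 + 11.5×10⁻⁶×81×330 = 1.374 mm.
Since the ends are fixed, an axial force P builds up, equal in every segment, with P · Σ Lᵢ/(AᵢEᵢ) = δ_free.
Σ Lᵢ/(AᵢEᵢ) = 340/(875×118×10³) + 800/(1625×210×10³) + 330/(2500×116×10³) = 6.775×10⁻⁶ mm/N.
Hence P = δ_free / Σ(L/AE) = 1.374/6.775×10⁻⁶ = 202.9 kN (tensile).
σ_{cast iron} = P / A = 202900 / 2500 = 81.15 MPa.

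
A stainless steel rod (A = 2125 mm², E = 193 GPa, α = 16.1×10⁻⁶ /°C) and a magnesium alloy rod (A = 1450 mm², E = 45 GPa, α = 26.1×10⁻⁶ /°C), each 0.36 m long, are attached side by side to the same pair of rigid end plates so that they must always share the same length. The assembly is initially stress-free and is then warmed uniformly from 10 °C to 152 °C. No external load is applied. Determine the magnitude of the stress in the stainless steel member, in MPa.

The magnesium alloy has the larger α, so on heating it would change length more than the stainless steel if both were free. The rigid plates force a common final length, so the magnesium alloy is put into compression and the stainless steel into tension, with equal and opposite forces P (no external load).
Equating the net (thermal + elastic) strains gives |α₁ − α₂|·ΔT = P·[1/(A₁E₁) + 1/(A₂E₂)].
|α₁ − α₂|·ΔT = 10×10⁻⁶ × 142 = 0.00142.
1/(A₁E₁) + 1/(A₂E₂) = 1/(2125×193×10³) + 1/(1450×45×10³) = 1.776×10⁻⁸ N⁻¹.
So P = 0.00142 / 1.776×10⁻⁸ = 79.94 kN.
σ_{stainless steel} = P/A₁ = 79940/2125 = 37.62 MPa, tensile.

σ ≈ 37.6 MPa (tensile)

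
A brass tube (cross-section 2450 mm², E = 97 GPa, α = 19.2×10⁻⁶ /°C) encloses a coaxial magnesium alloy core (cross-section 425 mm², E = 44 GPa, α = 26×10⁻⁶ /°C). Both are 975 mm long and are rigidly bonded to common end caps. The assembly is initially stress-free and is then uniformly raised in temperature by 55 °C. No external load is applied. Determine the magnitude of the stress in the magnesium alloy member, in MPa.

Equilibrium of a rigid end plate with no external load gives equal and opposite internal forces ±P in the two members. Since α_{magnesium alloy} > α_{brass}, heating drives the magnesium alloy into compression and the brass into tension.
Setting the final lengths equal and cancelling L: (α₁ − α₂)ΔT = P/(A₁E₁) + P/(A₂E₂).
|α₁ − α₂|·ΔT = 6.8×10⁻⁶ × 55 = 0.000374.
1/(A₁E₁) + 1/(A₂E₂) = 1/(2450×97×10³) + 1/(425×44×10³) = 5.768×10⁻⁸ N⁻¹.
So P = 0.000374 / 5.768×10⁻⁸ = 6.484 kN.
σ_{magnesium alloy} = P/A₂ = 6484/425 = 15.26 MPa, compressive.

σ ≈ 15.3 MPa (compressive)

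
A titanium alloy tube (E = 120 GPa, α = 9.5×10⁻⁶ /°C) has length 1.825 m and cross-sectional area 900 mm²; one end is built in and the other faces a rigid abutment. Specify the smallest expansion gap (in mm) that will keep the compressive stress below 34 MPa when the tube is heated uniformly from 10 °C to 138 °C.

g ≈ 1.7 mm

Free expansion if unrestrained: δ_free = αΔT L = 9.5×10⁻⁶ × 128 × 1825 = 2.219 mm.
At the allowable stress the elastic shortening the wall may impose is σL/E = 34 × 1825 / (120×10³) = 0.5171 mm.
The gap must absorb the remainder: g_min = 2.219 − 0.5171 = 1.702 mm.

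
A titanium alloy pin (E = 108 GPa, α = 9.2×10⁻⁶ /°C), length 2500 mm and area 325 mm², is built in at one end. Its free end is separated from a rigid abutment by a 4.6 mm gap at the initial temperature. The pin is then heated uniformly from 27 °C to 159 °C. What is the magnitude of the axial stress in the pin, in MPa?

σ ≈ 0 MPa

Free thermal elongation = αΔT L = 9.2×10⁻⁶ × 132 × 2500 = 3.036 mm.
This is smaller than the 4.6 mm clearance, so the pin expands freely without reaching the stop — the stress is zero.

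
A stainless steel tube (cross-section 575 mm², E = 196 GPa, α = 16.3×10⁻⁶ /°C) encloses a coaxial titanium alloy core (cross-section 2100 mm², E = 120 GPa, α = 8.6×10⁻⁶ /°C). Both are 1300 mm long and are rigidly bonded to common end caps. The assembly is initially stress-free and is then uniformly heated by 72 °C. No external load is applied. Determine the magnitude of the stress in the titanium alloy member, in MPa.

σ ≈ 20.6 MPa (tensile)

Both members must finish at the same length. With the larger α, the stainless steel tends to over-expand; the plates restrain it, putting the stainless steel in compression and the titanium alloy in tension. With no external load the two internal forces are equal and opposite, magnitude P.
Equating the net (thermal + elastic) strains gives |α₁ − α₂|·ΔT = P·[1/(A₁E₁) + 1/(A₂E₂)].
|α₁ − α₂|·ΔT = 7.7×10⁻⁶ × 72 = 0.0005544.
1/(A₁E₁) + 1/(A₂E₂) = 1/(575×196×10³) + 1/(2100×120×10³) = 1.284×10⁻⁸ N⁻¹.
So P = 0.0005544 / 1.284×10⁻⁸ = 43.17 kN.
σ_{titanium alloy} = P/A₂ = 43170/2100 = 20.56 MPa, tensile.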